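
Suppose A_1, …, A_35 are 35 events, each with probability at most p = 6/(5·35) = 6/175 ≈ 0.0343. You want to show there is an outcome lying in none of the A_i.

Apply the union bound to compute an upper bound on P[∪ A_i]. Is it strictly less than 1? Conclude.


Union bound: P[∪_{i=1}^{35} A_i] ≤ Σ_i P[A_i] ≤ 35·p = 35·(6/175) = 6/5.
Numerically: 6/5 ≈ 1.2000.
Is 6/5 < 1? NO.
Since the bound 6/5 is ≥ 1, the union bound is uninformative here; it does NOT by itself certify existence.

35·p = 6/5 ≈ 1.2000; existence NOT certified by the union bound.


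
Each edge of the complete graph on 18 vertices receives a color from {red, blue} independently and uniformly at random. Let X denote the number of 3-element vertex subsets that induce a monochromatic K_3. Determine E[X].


Let X = Σ_S X_S over the C(18, 3) = 816 subsets S of size 3, where X_S = 1 if the K_3 on S is monochromatic.
For a fixed S, the K_3 on S has C(3, 2) = 3 edges. P[all 3 edges red] = (1/2)^3, and likewise for blue, so P[monochromatic] = 2·(1/2)^3 = 2^{1 − 3} = 1/4.
Summing: E[X] = C(18, 3) · 2^{1 − 3} = 816 · 1/4 = 204.
Numerically: E[X] ≈ 204.000000.

E[X] = C(18,3)·2^(1−C(3,2)) = 204 ≈ 204.000000.


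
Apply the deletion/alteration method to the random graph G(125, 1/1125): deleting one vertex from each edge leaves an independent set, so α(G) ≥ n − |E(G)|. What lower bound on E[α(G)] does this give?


E[|E(G)|] = C(125, 2)·p = 7750 · (1/1125) = 62/9.
E[α(G)] ≥ n − E[|E(G)|] = 125 − 62/9 = 1063/9.
Numerically: ≈ 118.111111.
(This is only a lower bound; the true E[α(G)] may be larger.)

E[α(G)] ≥ 1063/9 ≈ 118.111111.


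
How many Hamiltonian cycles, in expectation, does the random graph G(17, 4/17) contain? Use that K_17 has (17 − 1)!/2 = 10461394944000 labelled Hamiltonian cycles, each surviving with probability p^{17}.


K_17 has (17 − 1)!/2 = 10461394944000 labelled Hamiltonian cycles.
For each such Hamiltonian cycle H, let X_H = 1 if all 17 edges of H are present in G. Then P[X_H = 1] = p^{17} = (4/17)^{17} = 17179869184/827240261886336764177.
Summing the indicators: E[X] = Σ_H E[X_H] = 10461394944000 · p^{17} = 10461394944000 · 17179869184/827240261886336764177 = 179725396620079005696000/827240261886336764177.
Numerically: E[X] ≈ 217.3.

E[X] = 10461394944000 · (4/17)^{17} = 179725396620079005696000/827240261886336764177 ≈ 217.3.


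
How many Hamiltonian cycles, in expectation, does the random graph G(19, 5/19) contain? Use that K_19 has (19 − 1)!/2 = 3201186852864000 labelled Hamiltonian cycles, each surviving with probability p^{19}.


K_19 has (19 − 1)!/2 = 3201186852864000 labelled Hamiltonian cycles.
For each such Hamiltonian cycle H, let X_H = 1 if all 19 edges of H are present in G. Then P[X_H = 1] = p^{19} = (5/19)^{19} = 19073486328125/1978419655660313589123979.
By linearity: E[X] = Σ_H E[X_H] = 3201186852864000 · p^{19} = 3201186852864000 · 19073486328125/1978419655660313589123979 = 61057793671875000000000000000/1978419655660313589123979.
Numerically: E[X] ≈ 3.09e+04.

E[X] = 3201186852864000 · (5/19)^{19} = 61057793671875000000000000000/1978419655660313589123979 ≈ 3.09e+04.


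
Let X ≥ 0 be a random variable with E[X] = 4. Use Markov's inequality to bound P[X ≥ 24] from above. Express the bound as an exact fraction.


μ = E[X] = 4, a = 24.
Markov: P[X ≥ 24] ≤ μ/a = (4)/24 = 1/6.
Numerically: ≈ 0.166667.
(Since a = 24 > μ = 4.000000, the bound 1/6 is < 1 and informative.)

P[X ≥ 24] ≤ 1/6 ≈ 0.166667.


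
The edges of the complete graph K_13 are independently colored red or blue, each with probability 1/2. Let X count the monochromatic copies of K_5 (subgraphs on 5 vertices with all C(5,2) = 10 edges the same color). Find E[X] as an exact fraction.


Let X = Σ_S X_S over the C(13, 5) = 1287 subsets S of size 5, where X_S = 1 if the K_5 on S is monochromatic.
For a fixed S, the K_5 on S has C(5, 2) = 10 edges. P[all 10 edges red] = (1/2)^10, and likewise for blue, so P[monochromatic] = 2·(1/2)^10 = 2^{1 − 10} = 1/512.
By linearity: E[X] = C(13, 5) · 2^{1 − 10} = 1287 · 1/512 = 1287/512.
Numerically: E[X] ≈ 2.514.

E[X] = C(13,5)·2^(1−C(5,2)) = 1287/512 ≈ 2.514.


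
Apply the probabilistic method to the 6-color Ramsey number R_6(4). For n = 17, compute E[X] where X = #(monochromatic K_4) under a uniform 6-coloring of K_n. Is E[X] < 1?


E[X] = C(17, 4) · 6^{1 − 6} = 2380 · 6^{−5} = 2380/7776.
As a reduced fraction: E[X] = 595/1944 ≈ 0.30607.
Is E[X] < 1? YES.
Since E[X] < 1, there exists a 6-coloring of K_{17} with no monochromatic K_4; hence R_6(4) > 17.

E[X] = 595/1944 ≈ 0.30607; E[X] < 1, so R_6(4) > 17.


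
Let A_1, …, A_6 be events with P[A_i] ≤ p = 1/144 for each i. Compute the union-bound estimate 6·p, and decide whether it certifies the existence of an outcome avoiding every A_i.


Union bound: P[∪_{i=1}^{6} A_i] ≤ Σ_i P[A_i] ≤ 6·p = 6·(1/144) = 1/24.
Numerically: 1/24 ≈ 0.0417.
Is 1/24 < 1? YES.
Since P[∪ A_i] ≤ 1/24 < 1, the complement has P[∩ A_i^c] ≥ 1 − 1/24 = 23/24 > 0, so some outcome avoids every A_i.

6·p = 1/24 ≈ 0.0417; existence CERTIFIED by the union bound.


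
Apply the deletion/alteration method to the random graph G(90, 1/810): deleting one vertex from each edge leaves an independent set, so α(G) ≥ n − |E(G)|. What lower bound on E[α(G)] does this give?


E[|E(G)|] = C(90, 2)·p = 4005 · (1/810) = 89/18.
E[α(G)] ≥ n − E[|E(G)|] = 90 − 89/18 = 1531/18.
Numerically: ≈ 85.0556.
(This is only a lower bound; the true E[α(G)] may be larger.)

E[α(G)] ≥ 1531/18 ≈ 85.0556.


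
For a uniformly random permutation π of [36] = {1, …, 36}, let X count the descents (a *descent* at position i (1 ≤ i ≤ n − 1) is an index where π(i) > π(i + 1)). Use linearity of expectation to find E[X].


Write X = Σ X_I over i = 1, …, 35, with X_I the indicator of one descent.
There are 35 indicators.
For each fixed i, the pair (π(i), π(i+1)) is a uniformly random ordered pair of distinct values from {1, …, 36}; by symmetry P[π(i) > π(i+1)] = 1/2.
By linearity: E[X] = 35 · (1/2) = (36 − 1) · (1/2) = 35/2 ≈ 17.500.

E[X] = 35/2 = 17.500.


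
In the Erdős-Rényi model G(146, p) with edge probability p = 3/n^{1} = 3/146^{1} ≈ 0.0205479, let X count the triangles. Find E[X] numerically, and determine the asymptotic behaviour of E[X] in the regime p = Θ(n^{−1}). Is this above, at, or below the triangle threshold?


Number of potential triangles: C(146, 3) = 508080.
Each occurs with probability p³ ≈ (0.0205479)³ ≈ 8.67571340e-06.
By linearity: E[X] = C(146, 3)·p³ ≈ 508080 · 8.67571340e-06 ≈ 4.407956.
Here α = 1, so p = 3/n is exactly at the triangle threshold p ~ 1/n. Asymptotically E[X] → c³/6 = 3³/6 = 9/2 ≈ 4.500000, a bounded constant. In this regime the triangle count is asymptotically Poisson(c³/6).

E[X] ≈ 4.407956; in regime p = Θ(1/n^{1}) E[X] stays bounded (at the triangle threshold p ~ 1/n).


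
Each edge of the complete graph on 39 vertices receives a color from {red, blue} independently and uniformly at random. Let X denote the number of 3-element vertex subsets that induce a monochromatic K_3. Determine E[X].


Let X = Σ_S X_S over the C(39, 3) = 9139 subsets S of size 3, where X_S = 1 if the K_3 on S is monochromatic.
For a fixed S, the K_3 on S has C(3, 2) = 3 edges. P[all 3 edges red] = (1/2)^3, and likewise for blue, so P[monochromatic] = 2·(1/2)^3 = 2^{1 − 3} = 1/4.
By linearity: E[X] = C(39, 3) · 2^{1 − 3} = 9139 · 1/4 = 9139/4.
Numerically: E[X] ≈ 2284.750000.

E[X] = C(39,3)·2^(1−C(3,2)) = 9139/4 ≈ 2284.750000.


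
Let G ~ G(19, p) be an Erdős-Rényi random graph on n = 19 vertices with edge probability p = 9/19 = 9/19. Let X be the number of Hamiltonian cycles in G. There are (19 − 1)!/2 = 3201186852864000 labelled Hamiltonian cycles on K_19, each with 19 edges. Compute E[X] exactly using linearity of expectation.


K_19 has (19 − 1)!/2 = 3201186852864000 labelled Hamiltonian cycles.
For each such Hamiltonian cycle H, let X_H = 1 if all 19 edges of H are present in G. Then P[X_H = 1] = p^{19} = (9/19)^{19} = 1350851717672992089/1978419655660313589123979.
By linearity of expectation: E[X] = Σ_H E[X_H] = 3201186852864000 · p^{19} = 3201186852864000 · 1350851717672992089/1978419655660313589123979 = 4324328758783534194876278992896000/1978419655660313589123979.
Numerically: E[X] ≈ 2.18575e+09.

E[X] = 3201186852864000 · (9/19)^{19} = 4324328758783534194876278992896000/1978419655660313589123979 ≈ 2.18575e+09.


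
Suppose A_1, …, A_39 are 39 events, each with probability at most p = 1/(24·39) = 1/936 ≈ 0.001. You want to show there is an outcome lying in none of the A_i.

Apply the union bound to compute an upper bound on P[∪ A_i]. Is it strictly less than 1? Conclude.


Union bound: P[∪_{i=1}^{39} A_i] ≤ Σ_i P[A_i] ≤ 39·p = 39·(1/936) = 1/24.
Numerically: 1/24 ≈ 0.042.
Is 1/24 < 1? YES.
Since P[∪ A_i] ≤ 1/24 < 1, the complement has P[∩ A_i^c] ≥ 1 − 1/24 = 23/24 > 0, so some outcome avoids every A_i.

39·p = 1/24 ≈ 0.042; existence CERTIFIED by the union bound.


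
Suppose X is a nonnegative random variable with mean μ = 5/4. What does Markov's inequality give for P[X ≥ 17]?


μ = E[X] = 5/4, a = 17.
Markov: P[X ≥ 17] ≤ μ/a = (5/4)/17 = 5/68.
Numerically: ≈ 0.073529.
(Since a = 17 > μ = 1.250000, the bound 5/68 is < 1 and informative.)

P[X ≥ 17] ≤ 5/68 ≈ 0.073529.


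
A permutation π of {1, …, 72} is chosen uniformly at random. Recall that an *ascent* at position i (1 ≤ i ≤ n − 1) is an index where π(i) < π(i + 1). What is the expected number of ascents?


Write X = Σ X_I over i = 1, …, 71, with X_I the indicator of one ascent.
There are 71 indicators.
For each fixed i, the pair (π(i), π(i+1)) is a uniformly random ordered pair of distinct values from {1, …, 72}; by symmetry P[π(i) < π(i+1)] = 1/2.
By linearity: E[X] = 71 · (1/2) = (72 − 1) · (1/2) = 71/2 ≈ 35.500000.

E[X] = 71/2 = 35.500000.


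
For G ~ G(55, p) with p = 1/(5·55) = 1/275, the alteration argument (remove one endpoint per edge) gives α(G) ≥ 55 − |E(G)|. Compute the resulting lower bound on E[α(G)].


E[|E(G)|] = C(55, 2)·p = 1485 · (1/275) = 27/5.
E[α(G)] ≥ n − E[|E(G)|] = 55 − 27/5 = 248/5.
Numerically: ≈ 49.6000.
(This is only a lower bound; the true E[α(G)] may be larger.)

E[α(G)] ≥ 248/5 ≈ 49.6000.


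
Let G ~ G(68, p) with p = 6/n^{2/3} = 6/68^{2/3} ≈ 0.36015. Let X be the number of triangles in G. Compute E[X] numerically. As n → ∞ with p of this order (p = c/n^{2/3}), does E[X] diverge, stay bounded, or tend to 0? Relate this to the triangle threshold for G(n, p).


Number of potential triangles: C(68, 3) = 50116.
Each occurs with probability p³ ≈ (0.36015)³ ≈ 4.6712803e-02.
By linearity: E[X] = C(68, 3)·p³ ≈ 50116 · 4.6712803e-02 ≈ 2341.05882.
Since α = 2/3 < 1, p = c/n^{2/3} ≫ 1/n is above the triangle threshold p ~ 1/n. Asymptotically E[X] ~ (c³/6)·n^{3(1−α)} = (6³/6)·n^{1} → ∞; triangles are abundant w.h.p.

E[X] ≈ 2341.05882; in regime p = Θ(1/n^{2/3}) E[X] diverges (above the triangle threshold p ~ 1/n).


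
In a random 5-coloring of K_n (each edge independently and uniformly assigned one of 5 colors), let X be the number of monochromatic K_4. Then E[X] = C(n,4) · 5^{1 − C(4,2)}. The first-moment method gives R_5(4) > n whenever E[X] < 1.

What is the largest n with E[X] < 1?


We need C(n, 4) · 5^{1 − 6} < 1, i.e. C(n, 4) < 5^{6 − 1} = 3125.
Check values of n near the boundary:
  n = 12: C(12, 4) = 495; 495 < 3125? YES
  n = 13: C(13, 4) = 715; 715 < 3125? YES
  n = 14: C(14, 4) = 1001; 1001 < 3125? YES
  n = 15: C(15, 4) = 1365; 1365 < 3125? YES
  n = 16: C(16, 4) = 1820; 1820 < 3125? YES
  n = 17: C(17, 4) = 2380; 2380 < 3125? YES
  n = 18: C(18, 4) = 3060; 3060 < 3125? YES
  n = 19: C(19, 4) = 3876; 3876 < 3125? NO
  n = 20: C(20, 4) = 4845; 4845 < 3125? NO
  n = 21: C(21, 4) = 5985; 5985 < 3125? NO
The largest n with C(n, 4) < 3125 is n = 18 (where E[X] = 612/625 ≈ 0.979). Hence R_5(4) > 18, i.e. R_5(4) ≥ 19.

Largest n = 18; hence R_5(4) > 18.


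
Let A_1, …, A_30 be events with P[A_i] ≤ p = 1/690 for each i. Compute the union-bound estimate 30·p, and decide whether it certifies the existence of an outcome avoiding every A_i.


Union bound: P[∪_{i=1}^{30} A_i] ≤ Σ_i P[A_i] ≤ 30·p = 30·(1/690) = 1/23.
Numerically: 1/23 ≈ 0.0434783.
Is 1/23 < 1? YES.
Since P[∪ A_i] ≤ 1/23 < 1, the complement has P[∩ A_i^c] ≥ 1 − 1/23 = 22/23 > 0, so some outcome avoids every A_i.

30·p = 1/23 ≈ 0.0434783; existence CERTIFIED by the union bound.


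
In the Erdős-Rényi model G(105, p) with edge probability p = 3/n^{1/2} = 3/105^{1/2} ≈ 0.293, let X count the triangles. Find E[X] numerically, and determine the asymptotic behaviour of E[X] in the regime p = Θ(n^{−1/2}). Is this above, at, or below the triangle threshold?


Number of potential triangles: C(105, 3) = 187460.
Each occurs with probability p³ ≈ (0.293)³ ≈ 2.50946e-02.
By linearity: E[X] = C(105, 3)·p³ ≈ 187460 · 2.50946e-02 ≈ 4704.229.
Since α = 1/2 < 1, p = c/n^{1/2} ≫ 1/n is above the triangle threshold p ~ 1/n. Asymptotically E[X] ~ (c³/6)·n^{3(1−α)} = (3³/6)·n^{1.5} → ∞; triangles are abundant w.h.p.

E[X] ≈ 4704.229; in regime p = Θ(1/n^{1/2}) E[X] diverges (above the triangle threshold p ~ 1/n).


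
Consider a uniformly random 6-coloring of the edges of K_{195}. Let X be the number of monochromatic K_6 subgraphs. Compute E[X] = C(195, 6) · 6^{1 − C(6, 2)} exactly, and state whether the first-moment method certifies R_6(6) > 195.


E[X] = C(195, 6) · 6^{1 − 15} = 70656049360 · 6^{−14} = 70656049360/78364164096.
As a reduced fraction: E[X] = 4416003085/4897760256 ≈ 0.9016372.
Is E[X] < 1? YES.
Since E[X] < 1, there exists a 6-coloring of K_{195} with no monochromatic K_6; hence R_6(6) > 195.

E[X] = 4416003085/4897760256 ≈ 0.9016372; E[X] < 1, so R_6(6) > 195.


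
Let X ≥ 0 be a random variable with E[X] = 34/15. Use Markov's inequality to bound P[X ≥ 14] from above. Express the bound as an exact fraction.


μ = E[X] = 34/15, a = 14.
Markov: P[X ≥ 14] ≤ μ/a = (34/15)/14 = 17/105.
Numerically: ≈ 0.162.
(Since a = 14 > μ = 2.267, the bound 17/105 is < 1 and informative.)

P[X ≥ 14] ≤ 17/105 ≈ 0.162.


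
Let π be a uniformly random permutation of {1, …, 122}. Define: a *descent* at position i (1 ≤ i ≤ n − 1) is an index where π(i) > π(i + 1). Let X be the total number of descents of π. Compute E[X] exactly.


Write X = Σ X_I over i = 1, …, 121, with X_I the indicator of one descent.
There are 121 indicators.
For each fixed i, the pair (π(i), π(i+1)) is a uniformly random ordered pair of distinct values from {1, …, 122}; by symmetry P[π(i) > π(i+1)] = 1/2.
By linearity: E[X] = 121 · (1/2) = (122 − 1) · (1/2) = 121/2 ≈ 60.5000.

E[X] = 121/2 = 60.5000.


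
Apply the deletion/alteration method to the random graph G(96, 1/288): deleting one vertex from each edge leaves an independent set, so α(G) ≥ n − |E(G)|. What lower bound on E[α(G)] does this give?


E[|E(G)|] = C(96, 2)·p = 4560 · (1/288) = 95/6.
E[α(G)] ≥ n − E[|E(G)|] = 96 − 95/6 = 481/6.
Numerically: ≈ 80.1667.
(This is only a lower bound; the true E[α(G)] may be larger.)

E[α(G)] ≥ 481/6 ≈ 80.1667.


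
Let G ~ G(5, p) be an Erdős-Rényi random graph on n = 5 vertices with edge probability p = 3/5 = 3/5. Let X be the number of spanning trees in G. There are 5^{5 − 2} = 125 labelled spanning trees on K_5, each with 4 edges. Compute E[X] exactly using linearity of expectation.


K_5 has 5^{5 − 2} = 125 labelled spanning trees.
For each such spanning tree H, let X_H = 1 if all 4 edges of H are present in G. Then P[X_H = 1] = p^{4} = (3/5)^{4} = 81/625.
By linearity: E[X] = Σ_H E[X_H] = 125 · p^{4} = 125 · 81/625 = 81/5.
Numerically: E[X] ≈ 16.2.

E[X] = 125 · (3/5)^{4} = 81/5 ≈ 16.2.


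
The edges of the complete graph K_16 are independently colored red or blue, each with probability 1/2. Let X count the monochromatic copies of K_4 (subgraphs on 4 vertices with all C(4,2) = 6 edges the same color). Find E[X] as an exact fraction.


Let X = Σ_S X_S over the C(16, 4) = 1820 subsets S of size 4, where X_S = 1 if the K_4 on S is monochromatic.
For a fixed S, the K_4 on S has C(4, 2) = 6 edges. P[all 6 edges red] = (1/2)^6, and likewise for blue, so P[monochromatic] = 2·(1/2)^6 = 2^{1 − 6} = 1/32.
By linearity: E[X] = C(16, 4) · 2^{1 − 6} = 1820 · 1/32 = 455/8.
Numerically: E[X] ≈ 56.87500.

E[X] = C(16,4)·2^(1−C(4,2)) = 455/8 ≈ 56.87500.


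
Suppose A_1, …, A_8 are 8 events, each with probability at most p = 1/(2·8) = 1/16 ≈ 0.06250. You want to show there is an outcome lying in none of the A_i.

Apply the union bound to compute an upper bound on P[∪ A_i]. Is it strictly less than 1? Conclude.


Union bound: P[∪_{i=1}^{8} A_i] ≤ Σ_i P[A_i] ≤ 8·p = 8·(1/16) = 1/2.
Numerically: 1/2 ≈ 0.50000.
Is 1/2 < 1? YES.
Since P[∪ A_i] ≤ 1/2 < 1, the complement has P[∩ A_i^c] ≥ 1 − 1/2 = 1/2 > 0, so some outcome avoids every A_i.

8·p = 1/2 ≈ 0.50000; existence CERTIFIED by the union bound.


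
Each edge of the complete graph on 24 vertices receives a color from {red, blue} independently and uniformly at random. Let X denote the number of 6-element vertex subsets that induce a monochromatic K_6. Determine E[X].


Let X = Σ_S X_S over the C(24, 6) = 134596 subsets S of size 6, where X_S = 1 if the K_6 on S is monochromatic.
For a fixed S, the K_6 on S has C(6, 2) = 15 edges. P[all 15 edges red] = (1/2)^15, and likewise for blue, so P[monochromatic] = 2·(1/2)^15 = 2^{1 − 15} = 1/16384.
Summing: E[X] = C(24, 6) · 2^{1 − 15} = 134596 · 1/16384 = 33649/4096.
Numerically: E[X] ≈ 8.2151.

E[X] = C(24,6)·2^(1−C(6,2)) = 33649/4096 ≈ 8.2151.


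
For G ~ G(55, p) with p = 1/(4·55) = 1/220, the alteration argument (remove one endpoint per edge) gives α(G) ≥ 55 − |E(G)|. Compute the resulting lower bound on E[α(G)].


E[|E(G)|] = C(55, 2)·p = 1485 · (1/220) = 27/4.
E[α(G)] ≥ n − E[|E(G)|] = 55 − 27/4 = 193/4.
Numerically: ≈ 48.250000.
(This is only a lower bound; the true E[α(G)] may be larger.)

E[α(G)] ≥ 193/4 ≈ 48.250000.


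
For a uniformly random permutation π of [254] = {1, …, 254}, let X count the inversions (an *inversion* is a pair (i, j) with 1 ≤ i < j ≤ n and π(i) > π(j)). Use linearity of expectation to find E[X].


Write X = Σ X_I over the C(254, 2) = 32131 pairs i < j, with X_I the indicator of one inversion.
There are 32131 indicators.
For each fixed pair i < j, the values π(i) and π(j) are two distinct elements of {1, …, 254} in uniformly random order; by symmetry P[π(i) > π(j)] = 1/2.
By linearity: E[X] = 32131 · (1/2) = C(254, 2) · (1/2) = 32131/2 = 32131/2 ≈ 16065.500.

E[X] = 32131/2 = 16065.500.


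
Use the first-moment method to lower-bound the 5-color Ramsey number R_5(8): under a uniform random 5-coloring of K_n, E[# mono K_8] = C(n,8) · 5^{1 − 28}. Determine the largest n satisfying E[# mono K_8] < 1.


We need C(n, 8) · 5^{1 − 28} < 1, i.e. C(n, 8) < 5^{28 − 1} = 7450580596923828125.
Check values of n near the boundary:
  n = 857: C(857, 8) = 6983854138365964575; 6983854138365964575 < 7450580596923828125? YES
  n = 858: C(858, 8) = 7049584530256467771; 7049584530256467771 < 7450580596923828125? YES
  n = 859: C(859, 8) = 7115855595170747139; 7115855595170747139 < 7450580596923828125? YES
  n = 860: C(860, 8) = 7182671140665308145; 7182671140665308145 < 7450580596923828125? YES
  n = 861: C(861, 8) = 7250034996615275865; 7250034996615275865 < 7450580596923828125? YES
  n = 862: C(862, 8) = 7317951015318931845; 7317951015318931845 < 7450580596923828125? YES
  n = 863: C(863, 8) = 7386423071602617757; 7386423071602617757 < 7450580596923828125? YES
  n = 864: C(864, 8) = 7455455062926006708; 7455455062926006708 < 7450580596923828125? NO
The largest n with C(n, 8) < 7450580596923828125 is n = 863 (where E[X] = 7386423071602617757/7450580596923828125 ≈ 0.991). Hence R_5(8) > 863, i.e. R_5(8) ≥ 864.

Largest n = 863; hence R_5(8) > 863.


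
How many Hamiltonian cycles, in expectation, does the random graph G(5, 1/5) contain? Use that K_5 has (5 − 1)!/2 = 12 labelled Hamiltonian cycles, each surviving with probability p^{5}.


K_5 has (5 − 1)!/2 = 12 labelled Hamiltonian cycles.
For each such Hamiltonian cycle H, let X_H = 1 if all 5 edges of H are present in G. Then P[X_H = 1] = p^{5} = (1/5)^{5} = 1/3125.
By linearity: E[X] = Σ_H E[X_H] = 12 · p^{5} = 12 · 1/3125 = 12/3125.
Numerically: E[X] ≈ 0.00384.

E[X] = 12 · (1/5)^{5} = 12/3125 ≈ 0.00384.


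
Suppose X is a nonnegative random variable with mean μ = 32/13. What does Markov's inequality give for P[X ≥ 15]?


μ = E[X] = 32/13, a = 15.
Markov: P[X ≥ 15] ≤ μ/a = (32/13)/15 = 32/195.
Numerically: ≈ 0.164.
(Since a = 15 > μ = 2.462, the bound 32/195 is < 1 and informative.)

P[X ≥ 15] ≤ 32/195 ≈ 0.164.


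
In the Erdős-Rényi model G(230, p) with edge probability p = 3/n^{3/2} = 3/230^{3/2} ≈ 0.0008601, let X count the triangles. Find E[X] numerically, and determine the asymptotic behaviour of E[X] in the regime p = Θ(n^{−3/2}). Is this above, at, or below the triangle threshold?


Number of potential triangles: C(230, 3) = 2001460.
Each occurs with probability p³ ≈ (0.0008601)³ ≈ 6.361924e-10.
By linearity: E[X] = C(230, 3)·p³ ≈ 2001460 · 6.361924e-10 ≈ 0.0013.
Since α = 3/2 > 1, p = c/n^{3/2} = o(1/n) is below the triangle threshold p ~ 1/n. Asymptotically E[X] ~ (c³/6)·n^{3(1−α)} = (3³/6)·n^{-1.5} → 0, so by Markov's inequality G has no triangles w.h.p.

E[X] ≈ 0.0013; in regime p = Θ(1/n^{3/2}) E[X] tends to 0 (below the triangle threshold p ~ 1/n).


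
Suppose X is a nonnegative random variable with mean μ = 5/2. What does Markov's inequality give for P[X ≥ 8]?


μ = E[X] = 5/2, a = 8.
Markov: P[X ≥ 8] ≤ μ/a = (5/2)/8 = 5/16.
Numerically: ≈ 0.312500.
(Since a = 8 > μ = 2.500000, the bound 5/16 is < 1 and informative.)

P[X ≥ 8] ≤ 5/16 ≈ 0.312500.


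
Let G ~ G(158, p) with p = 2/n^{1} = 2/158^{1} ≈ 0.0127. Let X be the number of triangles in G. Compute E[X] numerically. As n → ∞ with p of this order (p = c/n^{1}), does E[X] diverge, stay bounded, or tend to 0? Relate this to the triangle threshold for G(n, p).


Number of potential triangles: C(158, 3) = 644956.
Each occurs with probability p³ ≈ (0.0127)³ ≈ 2.02824e-06.
By linearity: E[X] = C(158, 3)·p³ ≈ 644956 · 2.02824e-06 ≈ 1.308.
Here α = 1, so p = 2/n is exactly at the triangle threshold p ~ 1/n. Asymptotically E[X] → c³/6 = 2³/6 = 4/3 ≈ 1.333, a bounded constant. In this regime the triangle count is asymptotically Poisson(c³/6).

E[X] ≈ 1.308; in regime p = Θ(1/n^{1}) E[X] stays bounded (at the triangle threshold p ~ 1/n).


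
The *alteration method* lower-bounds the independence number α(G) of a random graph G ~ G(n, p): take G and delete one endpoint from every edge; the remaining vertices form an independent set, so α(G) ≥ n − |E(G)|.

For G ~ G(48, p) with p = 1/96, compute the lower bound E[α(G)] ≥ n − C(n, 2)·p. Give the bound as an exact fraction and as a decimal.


E[|E(G)|] = C(48, 2)·p = 1128 · (1/96) = 47/4.
E[α(G)] ≥ n − E[|E(G)|] = 48 − 47/4 = 145/4.
Numerically: ≈ 36.25000.
(This is only a lower bound; the true E[α(G)] may be larger.)

E[α(G)] ≥ 145/4 ≈ 36.25000.


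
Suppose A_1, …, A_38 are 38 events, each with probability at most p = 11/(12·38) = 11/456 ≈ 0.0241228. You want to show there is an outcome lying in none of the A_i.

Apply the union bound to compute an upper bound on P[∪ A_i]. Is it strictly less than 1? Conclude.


Union bound: P[∪_{i=1}^{38} A_i] ≤ Σ_i P[A_i] ≤ 38·p = 38·(11/456) = 11/12.
Numerically: 11/12 ≈ 0.9166667.
Is 11/12 < 1? YES.
Since P[∪ A_i] ≤ 11/12 < 1, the complement has P[∩ A_i^c] ≥ 1 − 11/12 = 1/12 > 0, so some outcome avoids every A_i.

38·p = 11/12 ≈ 0.9166667; existence CERTIFIED by the union bound.


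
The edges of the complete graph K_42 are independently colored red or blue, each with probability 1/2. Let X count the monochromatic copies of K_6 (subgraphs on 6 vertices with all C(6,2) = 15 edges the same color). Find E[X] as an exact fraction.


Let X = Σ_S X_S over the C(42, 6) = 5245786 subsets S of size 6, where X_S = 1 if the K_6 on S is monochromatic.
For a fixed S, the K_6 on S has C(6, 2) = 15 edges. P[all 15 edges red] = (1/2)^15, and likewise for blue, so P[monochromatic] = 2·(1/2)^15 = 2^{1 − 15} = 1/16384.
By linearity of expectation: E[X] = C(42, 6) · 2^{1 − 15} = 5245786 · 1/16384 = 2622893/8192.
Numerically: E[X] ≈ 320.17737.

E[X] = C(42,6)·2^(1−C(6,2)) = 2622893/8192 ≈ 320.17737.


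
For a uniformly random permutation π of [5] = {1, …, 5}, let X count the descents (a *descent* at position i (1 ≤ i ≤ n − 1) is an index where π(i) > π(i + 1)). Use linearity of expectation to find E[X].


Write X = Σ X_I over i = 1, …, 4, with X_I the indicator of one descent.
There are 4 indicators.
For each fixed i, the pair (π(i), π(i+1)) is a uniformly random ordered pair of distinct values from {1, …, 5}; by symmetry P[π(i) > π(i+1)] = 1/2.
By linearity: E[X] = 4 · (1/2) = (5 − 1) · (1/2) = 2 ≈ 2.00000.

E[X] = 2 = 2.00000.


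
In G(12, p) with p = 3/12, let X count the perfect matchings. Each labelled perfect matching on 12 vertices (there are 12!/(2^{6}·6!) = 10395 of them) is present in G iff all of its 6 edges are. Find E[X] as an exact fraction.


K_12 has 12!/(2^{6}·6!) = 10395 labelled perfect matchings.
For each such perfect matching H, let X_H = 1 if all 6 edges of H are present in G. Then P[X_H = 1] = p^{6} = (1/4)^{6} = 1/4096.
Summing the indicators: E[X] = Σ_H E[X_H] = 10395 · p^{6} = 10395 · 1/4096 = 10395/4096.
Numerically: E[X] ≈ 2.5378.

E[X] = 10395 · (1/4)^{6} = 10395/4096 ≈ 2.5378.


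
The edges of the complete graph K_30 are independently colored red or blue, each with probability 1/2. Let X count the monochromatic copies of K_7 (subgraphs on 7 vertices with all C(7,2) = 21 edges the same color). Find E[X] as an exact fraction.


Let X = Σ_S X_S over the C(30, 7) = 2035800 subsets S of size 7, where X_S = 1 if the K_7 on S is monochromatic.
For a fixed S, the K_7 on S has C(7, 2) = 21 edges. P[all 21 edges red] = (1/2)^21, and likewise for blue, so P[monochromatic] = 2·(1/2)^21 = 2^{1 − 21} = 1/1048576.
By linearity: E[X] = C(30, 7) · 2^{1 − 21} = 2035800 · 1/1048576 = 254475/131072.
Numerically: E[X] ≈ 1.9415.

E[X] = C(30,7)·2^(1−C(7,2)) = 254475/131072 ≈ 1.9415.


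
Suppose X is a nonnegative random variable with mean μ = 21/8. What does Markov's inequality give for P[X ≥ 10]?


μ = E[X] = 21/8, a = 10.
Markov: P[X ≥ 10] ≤ μ/a = (21/8)/10 = 21/80.
Numerically: ≈ 0.262500.
(Since a = 10 > μ = 2.625000, the bound 21/80 is < 1 and informative.)

P[X ≥ 10] ≤ 21/80 ≈ 0.262500.


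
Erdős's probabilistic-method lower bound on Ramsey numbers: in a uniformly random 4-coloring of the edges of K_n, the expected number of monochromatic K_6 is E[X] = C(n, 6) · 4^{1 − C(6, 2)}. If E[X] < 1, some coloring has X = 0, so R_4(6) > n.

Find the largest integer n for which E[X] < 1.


We need C(n, 6) · 4^{1 − 15} < 1, i.e. C(n, 6) < 4^{15 − 1} = 268435456.
Check values of n near the boundary:
  n = 77: C(77, 6) = 237093780; 237093780 < 268435456? YES
  n = 78: C(78, 6) = 256851595; 256851595 < 268435456? YES
  n = 79: C(79, 6) = 277962685; 277962685 < 268435456? NO
The largest n with C(n, 6) < 268435456 is n = 78 (where E[X] = 256851595/268435456 ≈ 0.95685). Hence R_4(6) > 78, i.e. R_4(6) ≥ 79.

Largest n = 78; hence R_4(6) > 78.


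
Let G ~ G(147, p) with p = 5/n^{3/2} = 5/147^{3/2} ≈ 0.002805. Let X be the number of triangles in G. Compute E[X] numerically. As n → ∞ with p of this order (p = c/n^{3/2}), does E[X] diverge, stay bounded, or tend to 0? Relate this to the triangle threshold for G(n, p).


Number of potential triangles: C(147, 3) = 518665.
Each occurs with probability p³ ≈ (0.002805)³ ≈ 2.207913e-08.
By linearity: E[X] = C(147, 3)·p³ ≈ 518665 · 2.207913e-08 ≈ 0.0115.
Since α = 3/2 > 1, p = c/n^{3/2} = o(1/n) is below the triangle threshold p ~ 1/n. Asymptotically E[X] ~ (c³/6)·n^{3(1−α)} = (5³/6)·n^{-1.5} → 0, so by Markov's inequality G has no triangles w.h.p.

E[X] ≈ 0.0115; in regime p = Θ(1/n^{3/2}) E[X] tends to 0 (below the triangle threshold p ~ 1/n).


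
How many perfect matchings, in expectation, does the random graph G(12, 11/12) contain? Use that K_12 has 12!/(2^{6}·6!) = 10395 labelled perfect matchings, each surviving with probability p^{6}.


K_12 has 12!/(2^{6}·6!) = 10395 labelled perfect matchings.
For each such perfect matching H, let X_H = 1 if all 6 edges of H are present in G. Then P[X_H = 1] = p^{6} = (11/12)^{6} = 1771561/2985984.
Summing the indicators: E[X] = Σ_H E[X_H] = 10395 · p^{6} = 10395 · 1771561/2985984 = 682050985/110592.
Numerically: E[X] ≈ 6167.27.

E[X] = 10395 · (11/12)^{6} = 682050985/110592 ≈ 6167.27.


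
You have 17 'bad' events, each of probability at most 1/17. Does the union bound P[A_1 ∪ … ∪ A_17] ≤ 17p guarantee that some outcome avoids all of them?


Union bound: P[∪_{i=1}^{17} A_i] ≤ Σ_i P[A_i] ≤ 17·p = 17·(1/17) = 1.
Numerically: 1 ≈ 1.000000.
Is 1 < 1? NO.
Since the bound 1 is ≥ 1, the union bound is uninformative here; it does NOT by itself certify existence.

17·p = 1 ≈ 1.000000; existence NOT certified by the union bound.


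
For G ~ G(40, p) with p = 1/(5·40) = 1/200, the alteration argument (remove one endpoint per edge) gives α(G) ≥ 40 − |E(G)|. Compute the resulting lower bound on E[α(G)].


E[|E(G)|] = C(40, 2)·p = 780 · (1/200) = 39/10.
E[α(G)] ≥ n − E[|E(G)|] = 40 − 39/10 = 361/10.
Numerically: ≈ 36.10000.
(This is only a lower bound; the true E[α(G)] may be larger.)

E[α(G)] ≥ 361/10 ≈ 36.10000.


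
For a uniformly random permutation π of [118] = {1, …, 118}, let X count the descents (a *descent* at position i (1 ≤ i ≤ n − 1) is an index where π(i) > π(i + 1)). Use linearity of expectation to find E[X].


Write X = Σ X_I over i = 1, …, 117, with X_I the indicator of one descent.
There are 117 indicators.
For each fixed i, the pair (π(i), π(i+1)) is a uniformly random ordered pair of distinct values from {1, …, 118}; by symmetry P[π(i) > π(i+1)] = 1/2.
By linearity: E[X] = 117 · (1/2) = (118 − 1) · (1/2) = 117/2 ≈ 58.5000.

E[X] = 117/2 = 58.5000.


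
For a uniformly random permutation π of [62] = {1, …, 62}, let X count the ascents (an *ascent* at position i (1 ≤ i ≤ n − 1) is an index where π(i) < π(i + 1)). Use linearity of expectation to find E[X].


Write X = Σ X_I over i = 1, …, 61, with X_I the indicator of one ascent.
There are 61 indicators.
For each fixed i, the pair (π(i), π(i+1)) is a uniformly random ordered pair of distinct values from {1, …, 62}; by symmetry P[π(i) < π(i+1)] = 1/2.
By linearity: E[X] = 61 · (1/2) = (62 − 1) · (1/2) = 61/2 ≈ 30.500.

E[X] = 61/2 = 30.500.


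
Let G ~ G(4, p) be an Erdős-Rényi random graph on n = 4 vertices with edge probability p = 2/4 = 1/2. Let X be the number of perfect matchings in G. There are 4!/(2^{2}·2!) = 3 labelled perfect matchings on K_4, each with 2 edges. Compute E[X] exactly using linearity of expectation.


K_4 has 4!/(2^{2}·2!) = 3 labelled perfect matchings.
For each such perfect matching H, let X_H = 1 if all 2 edges of H are present in G. Then P[X_H = 1] = p^{2} = (1/2)^{2} = 1/4.
By linearity: E[X] = Σ_H E[X_H] = 3 · p^{2} = 3 · 1/4 = 3/4.
Numerically: E[X] ≈ 0.75.

E[X] = 3 · (1/2)^{2} = 3/4 ≈ 0.75.


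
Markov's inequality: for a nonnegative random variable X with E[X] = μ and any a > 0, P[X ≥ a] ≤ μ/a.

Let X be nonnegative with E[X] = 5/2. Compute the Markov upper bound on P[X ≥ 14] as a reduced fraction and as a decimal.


μ = E[X] = 5/2, a = 14.
Markov: P[X ≥ 14] ≤ μ/a = (5/2)/14 = 5/28.
Numerically: ≈ 0.178571.
(Since a = 14 > μ = 2.500000, the bound 5/28 is < 1 and informative.)

P[X ≥ 14] ≤ 5/28 ≈ 0.178571.


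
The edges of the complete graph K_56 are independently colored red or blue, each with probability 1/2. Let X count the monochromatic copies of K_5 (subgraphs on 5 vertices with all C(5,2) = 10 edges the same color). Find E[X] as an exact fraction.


Let X = Σ_S X_S over the C(56, 5) = 3819816 subsets S of size 5, where X_S = 1 if the K_5 on S is monochromatic.
For a fixed S, the K_5 on S has C(5, 2) = 10 edges. P[all 10 edges red] = (1/2)^10, and likewise for blue, so P[monochromatic] = 2·(1/2)^10 = 2^{1 − 10} = 1/512.
Summing: E[X] = C(56, 5) · 2^{1 − 10} = 3819816 · 1/512 = 477477/64.
Numerically: E[X] ≈ 7460.578125.

E[X] = C(56,5)·2^(1−C(5,2)) = 477477/64 ≈ 7460.578125.


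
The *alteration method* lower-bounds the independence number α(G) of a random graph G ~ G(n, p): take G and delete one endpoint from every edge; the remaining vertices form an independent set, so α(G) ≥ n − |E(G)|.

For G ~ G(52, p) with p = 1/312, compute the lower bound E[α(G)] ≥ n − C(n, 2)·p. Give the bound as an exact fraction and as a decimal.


E[|E(G)|] = C(52, 2)·p = 1326 · (1/312) = 17/4.
E[α(G)] ≥ n − E[|E(G)|] = 52 − 17/4 = 191/4.
Numerically: ≈ 47.750000.
(This is only a lower bound; the true E[α(G)] may be larger.)

E[α(G)] ≥ 191/4 ≈ 47.750000.


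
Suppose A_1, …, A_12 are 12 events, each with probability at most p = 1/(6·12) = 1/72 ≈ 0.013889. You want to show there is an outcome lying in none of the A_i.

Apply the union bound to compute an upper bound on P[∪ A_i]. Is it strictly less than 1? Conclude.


Union bound: P[∪_{i=1}^{12} A_i] ≤ Σ_i P[A_i] ≤ 12·p = 12·(1/72) = 1/6.
Numerically: 1/6 ≈ 0.166667.
Is 1/6 < 1? YES.
Since P[∪ A_i] ≤ 1/6 < 1, the complement has P[∩ A_i^c] ≥ 1 − 1/6 = 5/6 > 0, so some outcome avoids every A_i.

12·p = 1/6 ≈ 0.166667; existence CERTIFIED by the union bound.


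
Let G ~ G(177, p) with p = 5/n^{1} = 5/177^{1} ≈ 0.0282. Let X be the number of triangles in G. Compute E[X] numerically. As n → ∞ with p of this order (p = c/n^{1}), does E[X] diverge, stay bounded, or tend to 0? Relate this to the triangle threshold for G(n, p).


Number of potential triangles: C(177, 3) = 908600.
Each occurs with probability p³ ≈ (0.0282)³ ≈ 2.25419e-05.
By linearity: E[X] = C(177, 3)·p³ ≈ 908600 · 2.25419e-05 ≈ 20.482.
Here α = 1, so p = 5/n is exactly at the triangle threshold p ~ 1/n. Asymptotically E[X] → c³/6 = 5³/6 = 125/6 ≈ 20.833, a bounded constant. In this regime the triangle count is asymptotically Poisson(c³/6).

E[X] ≈ 20.482; in regime p = Θ(1/n^{1}) E[X] stays bounded (at the triangle threshold p ~ 1/n).


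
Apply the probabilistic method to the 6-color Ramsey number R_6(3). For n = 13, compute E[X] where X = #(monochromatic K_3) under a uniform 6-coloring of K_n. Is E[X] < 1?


E[X] = C(13, 3) · 6^{1 − 3} = 286 · 6^{−2} = 286/36.
As a reduced fraction: E[X] = 143/18 ≈ 7.944444.
Is E[X] < 1? NO.
Since E[X] ≥ 1, the first-moment bound is inconclusive at n = 13; it does NOT by itself certify R_6(3) > 13.

E[X] = 143/18 ≈ 7.944444; E[X] ≥ 1; first-moment method inconclusive here.


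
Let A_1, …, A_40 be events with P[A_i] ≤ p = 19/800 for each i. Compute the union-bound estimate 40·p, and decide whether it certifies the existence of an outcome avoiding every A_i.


Union bound: P[∪_{i=1}^{40} A_i] ≤ Σ_i P[A_i] ≤ 40·p = 40·(19/800) = 19/20.
Numerically: 19/20 ≈ 0.9500000.
Is 19/20 < 1? YES.
Since P[∪ A_i] ≤ 19/20 < 1, the complement has P[∩ A_i^c] ≥ 1 − 19/20 = 1/20 > 0, so some outcome avoids every A_i.

40·p = 19/20 ≈ 0.9500000; existence CERTIFIED by the union bound.


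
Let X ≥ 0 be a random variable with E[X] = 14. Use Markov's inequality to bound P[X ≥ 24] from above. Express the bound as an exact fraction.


μ = E[X] = 14, a = 24.
Markov: P[X ≥ 24] ≤ μ/a = (14)/24 = 7/12.
Numerically: ≈ 0.5833.
(Since a = 24 > μ = 14.0000, the bound 7/12 is < 1 and informative.)

P[X ≥ 24] ≤ 7/12 ≈ 0.5833.


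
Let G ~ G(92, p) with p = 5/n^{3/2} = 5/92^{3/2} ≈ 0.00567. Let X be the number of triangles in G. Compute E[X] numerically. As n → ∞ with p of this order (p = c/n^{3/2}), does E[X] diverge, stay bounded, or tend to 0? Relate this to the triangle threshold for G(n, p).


Number of potential triangles: C(92, 3) = 125580.
Each occurs with probability p³ ≈ (0.00567)³ ≈ 1.81913e-07.
By linearity: E[X] = C(92, 3)·p³ ≈ 125580 · 1.81913e-07 ≈ 0.023.
Since α = 3/2 > 1, p = c/n^{3/2} = o(1/n) is below the triangle threshold p ~ 1/n. Asymptotically E[X] ~ (c³/6)·n^{3(1−α)} = (5³/6)·n^{-1.5} → 0, so by Markov's inequality G has no triangles w.h.p.

E[X] ≈ 0.023; in regime p = Θ(1/n^{3/2}) E[X] tends to 0 (below the triangle threshold p ~ 1/n).


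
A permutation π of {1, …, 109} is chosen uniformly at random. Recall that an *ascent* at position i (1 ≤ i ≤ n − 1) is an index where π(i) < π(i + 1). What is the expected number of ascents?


Write X = Σ X_I over i = 1, …, 108, with X_I the indicator of one ascent.
There are 108 indicators.
For each fixed i, the pair (π(i), π(i+1)) is a uniformly random ordered pair of distinct values from {1, …, 109}; by symmetry P[π(i) < π(i+1)] = 1/2.
By linearity: E[X] = 108 · (1/2) = (109 − 1) · (1/2) = 54 ≈ 54.000000.

E[X] = 54 = 54.000000.


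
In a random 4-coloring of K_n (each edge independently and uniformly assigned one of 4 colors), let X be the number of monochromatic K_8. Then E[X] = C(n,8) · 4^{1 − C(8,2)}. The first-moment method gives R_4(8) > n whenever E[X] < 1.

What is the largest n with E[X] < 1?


We need C(n, 8) · 4^{1 − 28} < 1, i.e. C(n, 8) < 4^{28 − 1} = 18014398509481984.
Check values of n near the boundary:
  n = 405: C(405, 8) = 16745853821188050; 16745853821188050 < 18014398509481984? YES
  n = 406: C(406, 8) = 17082453897995850; 17082453897995850 < 18014398509481984? YES
  n = 407: C(407, 8) = 17424959239309050; 17424959239309050 < 18014398509481984? YES
  n = 408: C(408, 8) = 17773458424095231; 17773458424095231 < 18014398509481984? YES
  n = 409: C(409, 8) = 18128041135797879; 18128041135797879 < 18014398509481984? NO
  n = 410: C(410, 8) = 18488798173326195; 18488798173326195 < 18014398509481984? NO
The largest n with C(n, 8) < 18014398509481984 is n = 408 (where E[X] = 17773458424095231/18014398509481984 ≈ 0.986625). Hence R_4(8) > 408, i.e. R_4(8) ≥ 409.

Largest n = 408; hence R_4(8) > 408.


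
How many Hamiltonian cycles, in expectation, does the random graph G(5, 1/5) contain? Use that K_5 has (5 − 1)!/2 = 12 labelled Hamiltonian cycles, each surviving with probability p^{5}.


K_5 has (5 − 1)!/2 = 12 labelled Hamiltonian cycles.
For each such Hamiltonian cycle H, let X_H = 1 if all 5 edges of H are present in G. Then P[X_H = 1] = p^{5} = (1/5)^{5} = 1/3125.
By linearity of expectation: E[X] = Σ_H E[X_H] = 12 · p^{5} = 12 · 1/3125 = 12/3125.
Numerically: E[X] ≈ 0.00384.

E[X] = 12 · (1/5)^{5} = 12/3125 ≈ 0.00384.


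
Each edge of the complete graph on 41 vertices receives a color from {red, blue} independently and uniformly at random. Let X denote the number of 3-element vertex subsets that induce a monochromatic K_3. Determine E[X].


Let X = Σ_S X_S over the C(41, 3) = 10660 subsets S of size 3, where X_S = 1 if the K_3 on S is monochromatic.
For a fixed S, the K_3 on S has C(3, 2) = 3 edges. P[all 3 edges red] = (1/2)^3, and likewise for blue, so P[monochromatic] = 2·(1/2)^3 = 2^{1 − 3} = 1/4.
By linearity of expectation: E[X] = C(41, 3) · 2^{1 − 3} = 10660 · 1/4 = 2665.
Numerically: E[X] ≈ 2665.000.

E[X] = C(41,3)·2^(1−C(3,2)) = 2665 ≈ 2665.000.
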